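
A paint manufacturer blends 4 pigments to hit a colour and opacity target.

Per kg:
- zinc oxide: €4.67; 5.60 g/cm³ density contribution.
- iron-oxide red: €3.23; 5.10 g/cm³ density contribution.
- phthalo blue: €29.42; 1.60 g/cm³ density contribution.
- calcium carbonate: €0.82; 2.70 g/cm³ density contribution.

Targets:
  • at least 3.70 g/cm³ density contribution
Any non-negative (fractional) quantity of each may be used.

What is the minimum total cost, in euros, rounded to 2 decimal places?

Let x1 = kg of zinc oxide, x2 = kg of iron-oxide red, x3 = kg of phthalo blue, x4 = kg of calcium carbonate.
Minimise 4.67x1 + 3.23x2 + 29.42x3 + 0.82x4 with:
  5.6x1 + 5.1x2 + 1.6x3 + 2.7x4 ≥ 3.7   (density contribution)
  x1, x2, x3, x4 ≥ 0.
The minimum-cost mix takes nothing from zinc oxide, iron-oxide red, phthalo blue — only calcium carbonate. The density contribution requirement is met with equality.
That vertex is x4 = 1.37.
Hence cost = 0.82·1.37 = €1.1234.

€1.12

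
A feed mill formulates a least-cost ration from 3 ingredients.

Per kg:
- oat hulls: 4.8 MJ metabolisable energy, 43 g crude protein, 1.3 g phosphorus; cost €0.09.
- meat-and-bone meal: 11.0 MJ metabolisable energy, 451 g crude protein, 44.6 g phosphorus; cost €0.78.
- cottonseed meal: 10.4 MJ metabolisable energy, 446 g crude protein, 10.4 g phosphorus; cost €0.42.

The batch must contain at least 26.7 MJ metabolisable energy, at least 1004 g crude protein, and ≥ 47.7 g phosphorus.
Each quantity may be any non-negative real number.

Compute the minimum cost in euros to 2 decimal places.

Treat it as an LP. Let x1 = kg of oat hulls, x2 = kg of meat-and-bone meal, x3 = kg of cottonseed meal.
min 0.09x1 + 0.78x2 + 0.42x3 with:
  4.8x1 + 11x2 + 10.4x3 ≥ 26.7   (metabolisable energy)
  43x1 + 451x2 + 446x3 ≥ 1004   (crude protein)
  1.3x1 + 44.6x2 + 10.4x3 ≥ 47.7   (phosphorus)
  x1, x2, x3 ≥ 0.
The optimal mix uses every input. The metabolisable energy, crude protein, phosphorus requirements are met with equality.
Solving gives x1 = 0.7761, x2 = 0.7058, x3 = 1.463.
Hence cost = 0.09·0.7761 + 0.78·0.7058 + 0.42·1.463 = €1.2348.

€1.23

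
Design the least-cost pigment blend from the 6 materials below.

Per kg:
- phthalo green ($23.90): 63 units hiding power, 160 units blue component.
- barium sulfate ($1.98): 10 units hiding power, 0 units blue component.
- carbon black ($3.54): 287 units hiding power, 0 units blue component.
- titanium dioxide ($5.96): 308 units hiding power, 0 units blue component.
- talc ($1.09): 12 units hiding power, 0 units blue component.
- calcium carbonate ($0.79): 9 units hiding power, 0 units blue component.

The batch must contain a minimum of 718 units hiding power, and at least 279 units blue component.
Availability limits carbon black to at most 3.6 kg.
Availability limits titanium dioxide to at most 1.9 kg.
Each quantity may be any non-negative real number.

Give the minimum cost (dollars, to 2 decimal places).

$49.18

Treat it as an LP. Let x1 = kg of phthalo green, x2 = kg of barium sulfate, x3 = kg of carbon black, x4 = kg of titanium dioxide, x5 = kg of talc, x6 = kg of calcium carbonate.
min 23.9x1 + 1.98x2 + 3.54x3 + 5.96x4 + 1.09x5 + 0.79x6 s.t.:
  63x1 + 10x2 + 287x3 + 308x4 + 12x5 + 9x6 ≥ 718   (hiding power)
  160x1 ≥ 279   (blue component)
  x3 ≤ 3.6
  x4 ≤ 1.9
  x1, x2, x3, x4, x5, x6 ≥ 0.
At the optimum only phthalo green, carbon black are positive (barium sulfate, titanium dioxide, talc, calcium carbonate = 0). There the hiding power and blue component constraints are tight.
So phthalo green = 1.744 kg, carbon black = 2.119 kg.
Cost = 23.9·1.744 + 3.54·2.119 = 49.1829.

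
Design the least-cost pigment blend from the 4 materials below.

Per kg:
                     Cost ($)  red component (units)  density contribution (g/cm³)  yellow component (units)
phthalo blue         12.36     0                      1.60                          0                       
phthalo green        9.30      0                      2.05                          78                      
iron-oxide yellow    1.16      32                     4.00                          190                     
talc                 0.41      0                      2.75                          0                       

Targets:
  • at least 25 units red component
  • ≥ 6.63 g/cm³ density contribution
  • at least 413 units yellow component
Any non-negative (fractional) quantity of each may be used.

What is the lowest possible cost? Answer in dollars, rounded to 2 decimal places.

This is a linear program. Let x1 = kg of phthalo blue, x2 = kg of phthalo green, x3 = kg of iron-oxide yellow, x4 = kg of talc.
Minimise 12.36x1 + 9.3x2 + 1.16x3 + 0.41x4 with:
  32x3 ≥ 25   (red component)
  1.6x1 + 2.05x2 + 4x3 + 2.75x4 ≥ 6.63   (density contribution)
  78x2 + 190x3 ≥ 413   (yellow component)
  x1, x2, x3, x4 ≥ 0.
The optimal basis is {iron-oxide yellow}; phthalo blue, phthalo green, talc drop out. There the yellow component constraint is tight.
So iron-oxide yellow = 2.174 kg.
Objective = 1.16·2.174 = 2.5218.

$2.52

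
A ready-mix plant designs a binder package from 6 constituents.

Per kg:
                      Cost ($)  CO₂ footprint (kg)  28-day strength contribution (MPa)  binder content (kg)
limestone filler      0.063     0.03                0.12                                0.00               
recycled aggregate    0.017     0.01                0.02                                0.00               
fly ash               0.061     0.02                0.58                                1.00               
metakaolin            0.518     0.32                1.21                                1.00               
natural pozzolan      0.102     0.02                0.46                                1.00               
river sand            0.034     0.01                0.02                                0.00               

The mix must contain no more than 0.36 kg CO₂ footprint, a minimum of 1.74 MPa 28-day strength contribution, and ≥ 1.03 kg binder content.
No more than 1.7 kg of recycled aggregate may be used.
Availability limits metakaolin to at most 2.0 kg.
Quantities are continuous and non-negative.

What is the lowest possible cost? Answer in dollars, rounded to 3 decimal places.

Set it up as a linear program. Let x1 = kg of limestone filler, x2 = kg of recycled aggregate, x3 = kg of fly ash, x4 = kg of metakaolin, x5 = kg of natural pozzolan, x6 = kg of river sand.
min 0.063x1 + 0.017x2 + 0.061x3 + 0.518x4 + 0.102x5 + 0.034x6 s.t.:
  0.03x1 + 0.01x2 + 0.02x3 + 0.32x4 + 0.02x5 + 0.01x6 ≤ 0.36   (CO₂ footprint)
  0.12x1 + 0.02x2 + 0.58x3 + 1.21x4 + 0.46x5 + 0.02x6 ≥ 1.74   (28-day strength contribution)
  1x3 + 1x4 + 1x5 ≥ 1.03   (binder content)
  x2 ≤ 1.7
  x4 ≤ 2
  x1, x2, x3, x4, x5, x6 ≥ 0.
At the optimum only fly ash is positive (limestone filler, recycled aggregate, metakaolin, natural pozzolan, river sand = 0). There the 28-day strength contribution constraint is tight.
That vertex is x3 = 3.
Hence cost = 0.061·3 = $0.18300.

$0.183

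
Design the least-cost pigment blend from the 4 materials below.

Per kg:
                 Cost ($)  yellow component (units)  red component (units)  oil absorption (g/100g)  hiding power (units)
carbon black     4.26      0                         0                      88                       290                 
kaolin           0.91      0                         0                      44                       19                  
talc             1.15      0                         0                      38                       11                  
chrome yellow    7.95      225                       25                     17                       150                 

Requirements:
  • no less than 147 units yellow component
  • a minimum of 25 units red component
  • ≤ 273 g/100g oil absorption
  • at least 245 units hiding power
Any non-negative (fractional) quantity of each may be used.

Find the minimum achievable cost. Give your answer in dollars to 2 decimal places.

$9.35

This is a linear program. Let x1 = kg of carbon black, x2 = kg of kaolin, x3 = kg of talc, x4 = kg of chrome yellow.
Minimise 4.26x1 + 0.91x2 + 1.15x3 + 7.95x4 s.t.:
  225x4 ≥ 147   (yellow component)
  25x4 ≥ 25   (red component)
  88x1 + 44x2 + 38x3 + 17x4 ≤ 273   (oil absorption)
  290x1 + 19x2 + 11x3 + 150x4 ≥ 245   (hiding power)
  x1, x2, x3, x4 ≥ 0.
The cheapest feasible vertex uses only carbon black, chrome yellow; kaolin, talc are not used. The red component and hiding power requirements are met with equality.
That vertex is x1 = 0.3276, x4 = 1.
Hence cost = 4.26·0.3276 + 7.95·1 = $9.3456.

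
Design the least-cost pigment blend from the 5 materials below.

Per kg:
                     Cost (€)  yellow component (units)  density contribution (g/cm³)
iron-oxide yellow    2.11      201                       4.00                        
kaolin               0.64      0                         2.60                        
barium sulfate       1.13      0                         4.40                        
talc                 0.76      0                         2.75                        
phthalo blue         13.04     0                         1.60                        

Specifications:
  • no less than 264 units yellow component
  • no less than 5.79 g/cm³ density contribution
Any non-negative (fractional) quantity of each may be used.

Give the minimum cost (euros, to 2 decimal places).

€2.90

This is a linear program. Let x1 = kg of iron-oxide yellow, x2 = kg of kaolin, x3 = kg of barium sulfate, x4 = kg of talc, x5 = kg of phthalo blue.
min 2.11x1 + 0.64x2 + 1.13x3 + 0.76x4 + 13.04x5 with:
  201x1 ≥ 264   (yellow component)
  4x1 + 2.6x2 + 4.4x3 + 2.75x4 + 1.6x5 ≥ 5.79   (density contribution)
  x1, x2, x3, x4, x5 ≥ 0.
The minimum-cost mix takes nothing from barium sulfate, talc, phthalo blue — only iron-oxide yellow, kaolin. The yellow component and density contribution requirements are met with equality.
Optimal quantities: iron-oxide yellow = 1.313 kg, kaolin = 0.2063 kg.
Total cost: 2.11·1.313 + 0.64·0.2063 = 2.9025.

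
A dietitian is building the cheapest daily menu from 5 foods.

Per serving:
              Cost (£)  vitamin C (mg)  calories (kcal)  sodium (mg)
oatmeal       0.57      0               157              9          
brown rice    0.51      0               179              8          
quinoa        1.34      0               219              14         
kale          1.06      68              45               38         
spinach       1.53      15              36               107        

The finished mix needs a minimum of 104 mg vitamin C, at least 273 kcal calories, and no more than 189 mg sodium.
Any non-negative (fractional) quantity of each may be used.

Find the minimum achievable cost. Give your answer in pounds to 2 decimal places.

£2.20

Treat it as an LP. Let x1 = servings of oatmeal, x2 = servings of brown rice, x3 = servings of quinoa, x4 = servings of kale, x5 = servings of spinach.
Minimize 0.57x1 + 0.51x2 + 1.34x3 + 1.06x4 + 1.53x5 with:
  68x4 + 15x5 ≥ 104   (vitamin C)
  157x1 + 179x2 + 219x3 + 45x4 + 36x5 ≥ 273   (calories)
  9x1 + 8x2 + 14x3 + 38x4 + 107x5 ≤ 189   (sodium)
  x1, x2, x3, x4, x5 ≥ 0.
The minimum-cost mix takes nothing from oatmeal, quinoa, spinach — only brown rice, kale. The vitamin C and calories requirements are met with equality.
Optimal quantities: brown rice = 1.141 servings, kale = 1.529 servings.
Objective = 0.51·1.141 + 1.06·1.529 = 2.2027.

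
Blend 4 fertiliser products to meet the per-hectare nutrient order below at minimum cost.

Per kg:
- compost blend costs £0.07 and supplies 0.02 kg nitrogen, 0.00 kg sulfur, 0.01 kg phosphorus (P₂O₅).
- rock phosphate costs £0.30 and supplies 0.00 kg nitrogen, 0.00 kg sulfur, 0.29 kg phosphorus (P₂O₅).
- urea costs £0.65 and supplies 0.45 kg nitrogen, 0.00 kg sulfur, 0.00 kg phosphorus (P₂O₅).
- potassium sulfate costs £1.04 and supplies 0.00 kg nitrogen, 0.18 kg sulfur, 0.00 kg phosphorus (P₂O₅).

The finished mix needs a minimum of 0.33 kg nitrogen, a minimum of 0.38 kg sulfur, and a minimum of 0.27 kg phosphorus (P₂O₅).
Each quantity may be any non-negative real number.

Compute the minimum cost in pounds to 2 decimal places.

This is a linear program. Let x1 = kg of compost blend, x2 = kg of rock phosphate, x3 = kg of urea, x4 = kg of potassium sulfate.
Minimize 0.07x1 + 0.3x2 + 0.65x3 + 1.04x4 with:
  0.02x1 + 0.45x3 ≥ 0.33   (nitrogen)
  0.18x4 ≥ 0.38   (sulfur)
  0.01x1 + 0.29x2 ≥ 0.27   (phosphorus (P₂O₅))
  x1, x2, x3, x4 ≥ 0.
The cheapest feasible vertex uses only rock phosphate, urea, potassium sulfate; compost blend is not used. Binding constraints: nitrogen, sulfur, phosphorus (P₂O₅).
Optimal quantities: rock phosphate = 0.931 kg, urea = 0.7333 kg, potassium sulfate = 2.111 kg.
Hence cost = 0.3·0.931 + 0.65·0.7333 + 1.04·2.111 = £2.9514.

£2.95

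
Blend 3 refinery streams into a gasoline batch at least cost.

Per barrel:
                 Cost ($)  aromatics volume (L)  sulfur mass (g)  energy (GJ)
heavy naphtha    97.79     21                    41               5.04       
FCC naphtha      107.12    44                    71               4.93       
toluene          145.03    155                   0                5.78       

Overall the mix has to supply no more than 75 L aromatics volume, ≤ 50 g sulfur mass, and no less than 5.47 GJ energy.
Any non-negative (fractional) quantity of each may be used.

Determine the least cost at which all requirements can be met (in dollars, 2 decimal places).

$106.13

Let x1 = barrels of heavy naphtha, x2 = barrels of FCC naphtha, x3 = barrels of toluene.
Minimize 97.79x1 + 107.12x2 + 145.03x3 subject to:
  21x1 + 44x2 + 155x3 ≤ 75   (aromatics volume)
  41x1 + 71x2 ≤ 50   (sulfur mass)
  5.04x1 + 4.93x2 + 5.78x3 ≥ 5.47   (energy)
  x1, x2, x3 ≥ 0.
The optimal basis is {heavy naphtha}; FCC naphtha, toluene drop out. Binding constraint: energy.
That vertex is x1 = 1.0853.
Cost = 97.79·1.0853 = 106.1315.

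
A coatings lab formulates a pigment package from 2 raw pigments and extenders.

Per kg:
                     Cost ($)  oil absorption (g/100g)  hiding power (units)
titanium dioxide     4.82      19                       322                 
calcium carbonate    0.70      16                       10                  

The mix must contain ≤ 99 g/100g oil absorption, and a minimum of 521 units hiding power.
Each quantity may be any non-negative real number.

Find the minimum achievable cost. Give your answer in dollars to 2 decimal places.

Let x1 = kg of titanium dioxide, x2 = kg of calcium carbonate.
Minimise 4.82x1 + 0.7x2 with:
  19x1 + 16x2 ≤ 99   (oil absorption)
  322x1 + 10x2 ≥ 521   (hiding power)
  x1, x2 ≥ 0.
The optimal basis is {titanium dioxide}; calcium carbonate drops out. The hiding power requirement is met with equality.
So titanium dioxide = 1.618 kg.
Cost = 4.82·1.618 = 7.7988.

$7.80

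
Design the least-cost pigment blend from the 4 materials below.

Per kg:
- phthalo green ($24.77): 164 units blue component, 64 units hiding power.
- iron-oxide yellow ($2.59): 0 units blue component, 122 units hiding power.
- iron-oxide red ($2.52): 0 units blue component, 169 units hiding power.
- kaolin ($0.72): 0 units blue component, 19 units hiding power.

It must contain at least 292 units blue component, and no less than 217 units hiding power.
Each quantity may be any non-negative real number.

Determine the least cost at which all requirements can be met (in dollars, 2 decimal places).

$45.64

Set it up as a linear program. Let x1 = kg of phthalo green, x2 = kg of iron-oxide yellow, x3 = kg of iron-oxide red, x4 = kg of kaolin.
Minimize 24.77x1 + 2.59x2 + 2.52x3 + 0.72x4 with:
  164x1 ≥ 292   (blue component)
  64x1 + 122x2 + 169x3 + 19x4 ≥ 217   (hiding power)
  x1, x2, x3, x4 ≥ 0.
The optimal basis is {phthalo green, iron-oxide red}; iron-oxide yellow, kaolin drop out. Binding constraints: blue component and hiding power.
Solving gives x1 = 1.7805, x3 = 0.60976.
Hence cost = 24.77·1.7805 + 2.52·0.60976 = $45.6396.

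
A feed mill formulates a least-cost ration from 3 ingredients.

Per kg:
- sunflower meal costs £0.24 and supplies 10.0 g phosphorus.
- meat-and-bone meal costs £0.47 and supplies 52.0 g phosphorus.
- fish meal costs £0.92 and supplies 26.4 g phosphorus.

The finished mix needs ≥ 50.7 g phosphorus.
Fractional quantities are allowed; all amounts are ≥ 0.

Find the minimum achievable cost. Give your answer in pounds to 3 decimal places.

Let x1 = kg of sunflower meal, x2 = kg of meat-and-bone meal, x3 = kg of fish meal.
Minimise 0.24x1 + 0.47x2 + 0.92x3 subject to:
  10x1 + 52x2 + 26.4x3 ≥ 50.7   (phosphorus)
  x1, x2, x3 ≥ 0.
The minimum-cost mix takes nothing from sunflower meal, fish meal — only meat-and-bone meal. There the phosphorus constraint is tight.
So meat-and-bone meal = 0.975 kg.
Cost = 0.47·0.975 = 0.45825.

£0.458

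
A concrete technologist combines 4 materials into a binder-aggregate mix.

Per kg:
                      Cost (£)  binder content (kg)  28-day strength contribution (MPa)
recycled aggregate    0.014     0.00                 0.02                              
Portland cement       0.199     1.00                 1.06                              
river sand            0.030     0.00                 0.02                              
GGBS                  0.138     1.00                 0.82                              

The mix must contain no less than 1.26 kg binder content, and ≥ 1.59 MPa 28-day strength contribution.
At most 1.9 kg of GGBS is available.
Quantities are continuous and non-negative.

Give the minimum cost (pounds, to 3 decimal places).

£0.268

This is a linear program. Let x1 = kg of recycled aggregate, x2 = kg of Portland cement, x3 = kg of river sand, x4 = kg of GGBS.
min 0.014x1 + 0.199x2 + 0.03x3 + 0.138x4 with:
  1x2 + 1x4 ≥ 1.26   (binder content)
  0.02x1 + 1.06x2 + 0.02x3 + 0.82x4 ≥ 1.59   (28-day strength contribution)
  x4 ≤ 1.9
  x1, x2, x3, x4 ≥ 0.
At the optimum only Portland cement, GGBS are positive (recycled aggregate, river sand = 0). Binding constraints: 28-day strength contribution and the GGBS cap.
That vertex is x2 = 0.03019, x4 = 1.9.
Cost = 0.199·0.03019 + 0.138·1.9 = 0.26821.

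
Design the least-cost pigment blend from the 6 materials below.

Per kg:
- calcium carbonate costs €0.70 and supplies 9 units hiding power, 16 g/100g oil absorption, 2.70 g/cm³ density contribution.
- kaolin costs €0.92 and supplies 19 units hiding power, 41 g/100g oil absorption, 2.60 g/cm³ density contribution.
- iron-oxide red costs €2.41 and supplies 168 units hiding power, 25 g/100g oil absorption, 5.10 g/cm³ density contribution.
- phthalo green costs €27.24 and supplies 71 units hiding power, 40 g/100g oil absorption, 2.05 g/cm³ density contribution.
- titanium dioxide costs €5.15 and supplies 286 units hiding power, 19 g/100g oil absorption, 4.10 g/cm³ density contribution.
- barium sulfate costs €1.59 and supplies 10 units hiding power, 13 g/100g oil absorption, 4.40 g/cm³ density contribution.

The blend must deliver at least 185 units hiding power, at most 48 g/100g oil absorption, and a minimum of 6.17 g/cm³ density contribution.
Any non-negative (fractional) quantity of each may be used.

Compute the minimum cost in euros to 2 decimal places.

Set it up as a linear program. Let x1 = kg of calcium carbonate, x2 = kg of kaolin, x3 = kg of iron-oxide red, x4 = kg of phthalo green, x5 = kg of titanium dioxide, x6 = kg of barium sulfate.
Minimise 0.7x1 + 0.92x2 + 2.41x3 + 27.24x4 + 5.15x5 + 1.59x6 with:
  9x1 + 19x2 + 168x3 + 71x4 + 286x5 + 10x6 ≥ 185   (hiding power)
  16x1 + 41x2 + 25x3 + 40x4 + 19x5 + 13x6 ≤ 48   (oil absorption)
  2.7x1 + 2.6x2 + 5.1x3 + 2.05x4 + 4.1x5 + 4.4x6 ≥ 6.17   (density contribution)
  x1, x2, x3, x4, x5, x6 ≥ 0.
The minimum-cost mix takes nothing from kaolin, phthalo green, titanium dioxide, barium sulfate — only calcium carbonate, iron-oxide red. The hiding power and density contribution requirements are met with equality.
So calcium carbonate = 0.2283 kg, iron-oxide red = 1.089 kg.
Hence cost = 0.7·0.2283 + 2.41·1.089 = €2.7843.

€2.78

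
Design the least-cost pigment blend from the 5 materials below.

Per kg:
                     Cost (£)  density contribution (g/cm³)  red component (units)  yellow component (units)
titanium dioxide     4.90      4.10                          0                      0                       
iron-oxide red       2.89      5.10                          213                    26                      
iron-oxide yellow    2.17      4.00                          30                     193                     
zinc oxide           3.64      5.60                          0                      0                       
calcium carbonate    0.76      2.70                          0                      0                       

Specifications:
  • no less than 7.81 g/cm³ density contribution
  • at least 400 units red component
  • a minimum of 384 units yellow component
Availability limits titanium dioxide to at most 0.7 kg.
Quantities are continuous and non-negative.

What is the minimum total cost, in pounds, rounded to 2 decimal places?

£8.55

Let x1 = kg of titanium dioxide, x2 = kg of iron-oxide red, x3 = kg of iron-oxide yellow, x4 = kg of zinc oxide, x5 = kg of calcium carbonate.
min 4.9x1 + 2.89x2 + 2.17x3 + 3.64x4 + 0.76x5 with:
  4.1x1 + 5.1x2 + 4x3 + 5.6x4 + 2.7x5 ≥ 7.81   (density contribution)
  213x2 + 30x3 ≥ 400   (red component)
  26x2 + 193x3 ≥ 384   (yellow component)
  x1 ≤ 0.7
  x1, x2, x3, x4, x5 ≥ 0.
The cheapest feasible vertex uses only iron-oxide red, iron-oxide yellow; titanium dioxide, zinc oxide, calcium carbonate are not used. Binding constraints: red component and yellow component.
Optimal quantities: iron-oxide red = 1.629 kg, iron-oxide yellow = 1.77 kg.
Cost = 2.89·1.629 + 2.17·1.77 = 8.5487.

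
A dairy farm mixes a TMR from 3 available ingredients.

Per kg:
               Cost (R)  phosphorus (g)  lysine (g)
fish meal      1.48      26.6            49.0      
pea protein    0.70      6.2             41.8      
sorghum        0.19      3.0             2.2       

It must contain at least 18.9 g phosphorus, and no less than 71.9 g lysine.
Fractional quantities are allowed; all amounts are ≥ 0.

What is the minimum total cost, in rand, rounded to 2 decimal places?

R1.48

This is a linear program. Let x1 = kg of fish meal, x2 = kg of pea protein, x3 = kg of sorghum.
Minimize 1.48x1 + 0.7x2 + 0.19x3 s.t.:
  26.6x1 + 6.2x2 + 3x3 ≥ 18.9   (phosphorus)
  49x1 + 41.8x2 + 2.2x3 ≥ 71.9   (lysine)
  x1, x2, x3 ≥ 0.
The minimum-cost mix takes nothing from sorghum — only fish meal, pea protein. Binding constraints: phosphorus and lysine.
That vertex is x1 = 0.426, x2 = 1.2207.
Cost = 1.48·0.426 + 0.7·1.2207 = 1.48497.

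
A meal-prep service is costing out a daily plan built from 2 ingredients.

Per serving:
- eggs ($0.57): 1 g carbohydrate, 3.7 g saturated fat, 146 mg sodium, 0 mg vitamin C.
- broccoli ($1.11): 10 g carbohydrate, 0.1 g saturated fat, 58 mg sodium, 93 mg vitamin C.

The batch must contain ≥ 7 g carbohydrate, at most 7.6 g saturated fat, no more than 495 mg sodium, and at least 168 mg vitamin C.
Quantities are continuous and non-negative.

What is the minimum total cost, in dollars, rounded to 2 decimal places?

$2.01

Treat it as an LP. Let x1 = servings of eggs, x2 = servings of broccoli.
Minimize 0.57x1 + 1.11x2 s.t.:
  1x1 + 10x2 ≥ 7   (carbohydrate)
  3.7x1 + 0.1x2 ≤ 7.6   (saturated fat)
  146x1 + 58x2 ≤ 495   (sodium)
  93x2 ≥ 168   (vitamin C)
  x1, x2 ≥ 0.
The minimum-cost mix takes nothing from eggs — only broccoli. The vitamin C requirement is met with equality.
Solving gives x2 = 1.8065.
Cost = 1.11·1.8065 = 2.0052.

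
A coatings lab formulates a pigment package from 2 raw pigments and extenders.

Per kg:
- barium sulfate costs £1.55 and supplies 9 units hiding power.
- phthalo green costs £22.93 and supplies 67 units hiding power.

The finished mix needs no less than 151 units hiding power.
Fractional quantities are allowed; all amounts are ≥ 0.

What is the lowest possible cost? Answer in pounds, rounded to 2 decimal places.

£26.01

Let x1 = kg of barium sulfate, x2 = kg of phthalo green.
min 1.55x1 + 22.93x2 subject to:
  9x1 + 67x2 ≥ 151   (hiding power)
  x1, x2 ≥ 0.
The optimal basis is {barium sulfate}; phthalo green drops out. The hiding power requirement is met with equality.
So barium sulfate = 16.78 kg.
Cost = 1.55·16.78 = 26.0090.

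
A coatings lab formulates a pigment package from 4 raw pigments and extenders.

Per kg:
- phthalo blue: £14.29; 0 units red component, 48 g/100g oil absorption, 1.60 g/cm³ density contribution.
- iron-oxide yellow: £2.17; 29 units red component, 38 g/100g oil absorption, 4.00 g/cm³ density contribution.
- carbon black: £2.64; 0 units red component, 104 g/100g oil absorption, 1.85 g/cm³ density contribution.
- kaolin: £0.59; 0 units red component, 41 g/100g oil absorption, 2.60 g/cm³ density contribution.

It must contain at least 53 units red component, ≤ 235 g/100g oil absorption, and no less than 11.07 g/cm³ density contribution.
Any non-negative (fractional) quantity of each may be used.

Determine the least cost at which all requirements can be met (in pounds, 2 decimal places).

Let x1 = kg of phthalo blue, x2 = kg of iron-oxide yellow, x3 = kg of carbon black, x4 = kg of kaolin.
Minimize 14.29x1 + 2.17x2 + 2.64x3 + 0.59x4 with:
  29x2 ≥ 53   (red component)
  48x1 + 38x2 + 104x3 + 41x4 ≤ 235   (oil absorption)
  1.6x1 + 4x2 + 1.85x3 + 2.6x4 ≥ 11.07   (density contribution)
  x1, x2, x3, x4 ≥ 0.
At the optimum only iron-oxide yellow, kaolin are positive (phthalo blue, carbon black = 0). Binding constraints: red component and density contribution.
So iron-oxide yellow = 1.828 kg, kaolin = 1.446 kg.
Objective = 2.17·1.828 + 0.59·1.446 = 4.8199.

£4.82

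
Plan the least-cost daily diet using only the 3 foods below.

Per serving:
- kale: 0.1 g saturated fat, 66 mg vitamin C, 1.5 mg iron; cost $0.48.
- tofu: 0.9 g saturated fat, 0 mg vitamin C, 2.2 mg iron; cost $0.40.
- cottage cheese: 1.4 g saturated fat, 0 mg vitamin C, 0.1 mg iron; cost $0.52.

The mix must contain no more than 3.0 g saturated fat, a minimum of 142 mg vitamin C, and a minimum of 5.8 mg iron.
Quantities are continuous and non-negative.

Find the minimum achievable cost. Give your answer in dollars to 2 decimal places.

$1.50

This is a linear program. Let x1 = servings of kale, x2 = servings of tofu, x3 = servings of cottage cheese.
Minimize 0.48x1 + 0.4x2 + 0.52x3 subject to:
  0.1x1 + 0.9x2 + 1.4x3 ≤ 3   (saturated fat)
  66x1 ≥ 142   (vitamin C)
  1.5x1 + 2.2x2 + 0.1x3 ≥ 5.8   (iron)
  x1, x2, x3 ≥ 0.
At the optimum only kale, tofu are positive (cottage cheese = 0). There the vitamin C and iron constraints are tight.
So kale = 2.152 servings, tofu = 1.169 servings.
Total cost: 0.48·2.152 + 0.4·1.169 = 1.5006.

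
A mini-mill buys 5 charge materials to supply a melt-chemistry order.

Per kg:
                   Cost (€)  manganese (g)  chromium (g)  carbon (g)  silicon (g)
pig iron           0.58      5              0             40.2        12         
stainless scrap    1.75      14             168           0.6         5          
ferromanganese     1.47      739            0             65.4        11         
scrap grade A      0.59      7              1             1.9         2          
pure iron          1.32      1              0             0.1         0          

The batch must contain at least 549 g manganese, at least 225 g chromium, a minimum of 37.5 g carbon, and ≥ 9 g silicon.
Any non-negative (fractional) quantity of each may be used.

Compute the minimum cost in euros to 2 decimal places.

€3.40

Let x1 = kg of pig iron, x2 = kg of stainless scrap, x3 = kg of ferromanganese, x4 = kg of scrap grade A, x5 = kg of pure iron.
Minimize 0.58x1 + 1.75x2 + 1.47x3 + 0.59x4 + 1.32x5 with:
  5x1 + 14x2 + 739x3 + 7x4 + 1x5 ≥ 549   (manganese)
  168x2 + 1x4 ≥ 225   (chromium)
  40.2x1 + 0.6x2 + 65.4x3 + 1.9x4 + 0.1x5 ≥ 37.5   (carbon)
  12x1 + 5x2 + 11x3 + 2x4 ≥ 9   (silicon)
  x1, x2, x3, x4, x5 ≥ 0.
At the optimum only stainless scrap, ferromanganese are positive (pig iron, scrap grade A, pure iron = 0). There the manganese and chromium constraints are tight.
Solving gives x2 = 1.339, x3 = 0.7175.
Total cost: 1.75·1.339 + 1.47·0.7175 = 3.3980.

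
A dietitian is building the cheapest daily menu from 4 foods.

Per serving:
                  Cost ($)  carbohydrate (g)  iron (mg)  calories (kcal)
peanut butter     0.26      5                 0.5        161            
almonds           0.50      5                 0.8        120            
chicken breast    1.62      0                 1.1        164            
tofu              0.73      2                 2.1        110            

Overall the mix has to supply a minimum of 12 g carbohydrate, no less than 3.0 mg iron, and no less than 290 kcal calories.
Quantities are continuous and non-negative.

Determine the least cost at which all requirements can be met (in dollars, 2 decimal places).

$1.22

Let x1 = servings of peanut butter, x2 = servings of almonds, x3 = servings of chicken breast, x4 = servings of tofu.
Minimise 0.26x1 + 0.5x2 + 1.62x3 + 0.73x4 s.t.:
  5x1 + 5x2 + 2x4 ≥ 12   (carbohydrate)
  0.5x1 + 0.8x2 + 1.1x3 + 2.1x4 ≥ 3   (iron)
  161x1 + 120x2 + 164x3 + 110x4 ≥ 290   (calories)
  x1, x2, x3, x4 ≥ 0.
The optimal basis is {peanut butter, tofu}; almonds, chicken breast drop out. Binding constraints: carbohydrate and iron.
That vertex is x1 = 2.021, x4 = 0.9474.
Objective = 0.26·2.021 + 0.73·0.9474 = 1.2171.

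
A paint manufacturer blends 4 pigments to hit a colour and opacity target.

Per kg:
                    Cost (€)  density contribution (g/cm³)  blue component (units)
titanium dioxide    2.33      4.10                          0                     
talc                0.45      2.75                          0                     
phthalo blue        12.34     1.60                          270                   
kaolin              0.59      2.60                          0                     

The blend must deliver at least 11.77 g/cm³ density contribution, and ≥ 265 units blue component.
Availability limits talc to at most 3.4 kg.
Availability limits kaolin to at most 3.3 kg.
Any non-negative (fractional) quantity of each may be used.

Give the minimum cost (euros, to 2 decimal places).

Treat it as an LP. Let x1 = kg of titanium dioxide, x2 = kg of talc, x3 = kg of phthalo blue, x4 = kg of kaolin.
min 2.33x1 + 0.45x2 + 12.34x3 + 0.59x4 s.t.:
  4.1x1 + 2.75x2 + 1.6x3 + 2.6x4 ≥ 11.77   (density contribution)
  270x3 ≥ 265   (blue component)
  x2 ≤ 3.4
  x4 ≤ 3.3
  x1, x2, x3, x4 ≥ 0.
The minimum-cost mix takes nothing from titanium dioxide — only talc, phthalo blue, kaolin. Binding constraints: density contribution, blue component, the talc cap.
Optimal quantities: talc = 3.4 kg, phthalo blue = 0.9815 kg, kaolin = 0.3268 kg.
Total cost: 0.45·3.4 + 12.34·0.9815 + 0.59·0.3268 = 13.8345.

€13.83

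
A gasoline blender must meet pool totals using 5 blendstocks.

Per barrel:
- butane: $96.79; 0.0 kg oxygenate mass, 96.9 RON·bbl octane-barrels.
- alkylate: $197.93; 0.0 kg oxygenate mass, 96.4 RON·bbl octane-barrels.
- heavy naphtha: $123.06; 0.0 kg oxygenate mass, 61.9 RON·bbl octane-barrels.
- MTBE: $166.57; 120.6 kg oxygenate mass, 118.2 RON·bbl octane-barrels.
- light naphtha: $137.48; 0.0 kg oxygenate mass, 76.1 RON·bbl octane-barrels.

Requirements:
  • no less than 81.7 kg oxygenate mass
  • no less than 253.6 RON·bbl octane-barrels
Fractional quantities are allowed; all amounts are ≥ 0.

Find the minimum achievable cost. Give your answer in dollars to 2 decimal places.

$286.17

This is a linear program. Let x1 = barrels of butane, x2 = barrels of alkylate, x3 = barrels of heavy naphtha, x4 = barrels of MTBE, x5 = barrels of light naphtha.
Minimise 96.79x1 + 197.93x2 + 123.06x3 + 166.57x4 + 137.48x5 with:
  120.6x4 ≥ 81.7   (oxygenate mass)
  96.9x1 + 96.4x2 + 61.9x3 + 118.2x4 + 76.1x5 ≥ 253.6   (octane-barrels)
  x1, x2, x3, x4, x5 ≥ 0.
The cheapest feasible vertex uses only butane, MTBE; alkylate, heavy naphtha, light naphtha are not used. Binding constraints: oxygenate mass and octane-barrels.
Optimal quantities: butane = 1.7908 barrels, MTBE = 0.67745 barrels.
Objective = 96.79·1.7908 + 166.57·0.67745 = 286.1744.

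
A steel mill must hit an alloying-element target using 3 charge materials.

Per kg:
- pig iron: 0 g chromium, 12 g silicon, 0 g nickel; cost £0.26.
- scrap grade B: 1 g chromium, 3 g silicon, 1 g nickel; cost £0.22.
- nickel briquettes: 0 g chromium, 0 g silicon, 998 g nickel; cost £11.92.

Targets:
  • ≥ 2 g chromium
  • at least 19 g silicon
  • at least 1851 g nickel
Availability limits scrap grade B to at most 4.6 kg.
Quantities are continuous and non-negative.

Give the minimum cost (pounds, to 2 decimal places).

Let x1 = kg of pig iron, x2 = kg of scrap grade B, x3 = kg of nickel briquettes.
min 0.26x1 + 0.22x2 + 11.92x3 subject to:
  1x2 ≥ 2   (chromium)
  12x1 + 3x2 ≥ 19   (silicon)
  1x2 + 998x3 ≥ 1851   (nickel)
  x2 ≤ 4.6
  x1, x2, x3 ≥ 0.
The optimal mix uses every input. Binding constraints: chromium, silicon, nickel.
Optimal quantities: pig iron = 1.083 kg, scrap grade B = 2 kg, nickel briquettes = 1.853 kg.
Hence cost = 0.26·1.083 + 0.22·2 + 11.92·1.853 = £22.8093.

£22.81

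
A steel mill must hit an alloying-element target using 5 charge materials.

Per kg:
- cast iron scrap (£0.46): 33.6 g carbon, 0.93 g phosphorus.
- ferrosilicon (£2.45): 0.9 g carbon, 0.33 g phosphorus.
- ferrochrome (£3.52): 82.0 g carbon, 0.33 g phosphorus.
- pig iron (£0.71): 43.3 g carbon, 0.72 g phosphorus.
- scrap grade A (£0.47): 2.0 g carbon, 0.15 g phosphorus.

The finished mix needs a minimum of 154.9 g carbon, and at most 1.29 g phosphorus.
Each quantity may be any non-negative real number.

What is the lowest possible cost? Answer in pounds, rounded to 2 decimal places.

£5.25

Let x1 = kg of cast iron scrap, x2 = kg of ferrosilicon, x3 = kg of ferrochrome, x4 = kg of pig iron, x5 = kg of scrap grade A.
Minimize 0.46x1 + 2.45x2 + 3.52x3 + 0.71x4 + 0.47x5 subject to:
  33.6x1 + 0.9x2 + 82x3 + 43.3x4 + 2x5 ≥ 154.9   (carbon)
  0.93x1 + 0.33x2 + 0.33x3 + 0.72x4 + 0.15x5 ≤ 1.29   (phosphorus)
  x1, x2, x3, x4, x5 ≥ 0.
The cheapest feasible vertex uses only ferrochrome, pig iron; cast iron scrap, ferrosilicon, scrap grade A are not used. Binding constraints: carbon and phosphorus.
Solving gives x3 = 1.244, x4 = 1.221.
Hence cost = 3.52·1.244 + 0.71·1.221 = £5.2458.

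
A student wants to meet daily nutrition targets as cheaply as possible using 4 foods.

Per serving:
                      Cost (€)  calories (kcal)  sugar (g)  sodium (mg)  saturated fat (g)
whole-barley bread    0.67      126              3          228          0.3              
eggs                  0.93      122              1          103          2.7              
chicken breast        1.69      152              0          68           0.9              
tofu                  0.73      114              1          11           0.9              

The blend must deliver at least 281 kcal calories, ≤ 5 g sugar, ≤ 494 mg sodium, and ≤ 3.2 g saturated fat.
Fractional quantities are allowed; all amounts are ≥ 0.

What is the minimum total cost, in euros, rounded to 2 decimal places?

€1.62

Treat it as an LP. Let x1 = servings of whole-barley bread, x2 = servings of eggs, x3 = servings of chicken breast, x4 = servings of tofu.
min 0.67x1 + 0.93x2 + 1.69x3 + 0.73x4 s.t.:
  126x1 + 122x2 + 152x3 + 114x4 ≥ 281   (calories)
  3x1 + 1x2 + 1x4 ≤ 5   (sugar)
  228x1 + 103x2 + 68x3 + 11x4 ≤ 494   (sodium)
  0.3x1 + 2.7x2 + 0.9x3 + 0.9x4 ≤ 3.2   (saturated fat)
  x1, x2, x3, x4 ≥ 0.
The minimum-cost mix takes nothing from eggs, chicken breast — only whole-barley bread, tofu. Binding constraints: calories and sugar.
That vertex is x1 = 1.338, x4 = 0.9861.
Objective = 0.67·1.338 + 0.73·0.9861 = 1.6163.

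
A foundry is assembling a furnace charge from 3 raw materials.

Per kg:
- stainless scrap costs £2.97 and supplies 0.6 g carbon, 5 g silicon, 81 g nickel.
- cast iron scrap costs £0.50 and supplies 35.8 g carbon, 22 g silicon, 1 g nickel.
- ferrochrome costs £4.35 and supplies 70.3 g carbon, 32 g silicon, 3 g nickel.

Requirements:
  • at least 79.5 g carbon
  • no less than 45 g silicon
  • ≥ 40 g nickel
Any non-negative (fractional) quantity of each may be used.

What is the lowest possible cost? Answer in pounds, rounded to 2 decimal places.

£2.49

Let x1 = kg of stainless scrap, x2 = kg of cast iron scrap, x3 = kg of ferrochrome.
Minimize 2.97x1 + 0.5x2 + 4.35x3 subject to:
  0.6x1 + 35.8x2 + 70.3x3 ≥ 79.5   (carbon)
  5x1 + 22x2 + 32x3 ≥ 45   (silicon)
  81x1 + 1x2 + 3x3 ≥ 40   (nickel)
  x1, x2, x3 ≥ 0.
The minimum-cost mix takes nothing from ferrochrome — only stainless scrap, cast iron scrap. Binding constraints: carbon and nickel.
So stainless scrap = 0.4665 kg, cast iron scrap = 2.213 kg.
Cost = 2.97·0.4665 + 0.5·2.213 = 2.4920.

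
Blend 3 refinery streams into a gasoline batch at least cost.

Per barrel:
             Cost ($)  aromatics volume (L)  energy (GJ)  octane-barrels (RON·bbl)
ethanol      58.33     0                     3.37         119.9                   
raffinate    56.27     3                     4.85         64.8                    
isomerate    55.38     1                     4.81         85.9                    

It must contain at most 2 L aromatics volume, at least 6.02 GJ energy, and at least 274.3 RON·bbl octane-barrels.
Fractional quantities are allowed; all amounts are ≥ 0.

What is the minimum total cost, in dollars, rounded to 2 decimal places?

$133.44

Let x1 = barrels of ethanol, x2 = barrels of raffinate, x3 = barrels of isomerate.
min 58.33x1 + 56.27x2 + 55.38x3 with:
  3x2 + 1x3 ≤ 2   (aromatics volume)
  3.37x1 + 4.85x2 + 4.81x3 ≥ 6.02   (energy)
  119.9x1 + 64.8x2 + 85.9x3 ≥ 274.3   (octane-barrels)
  x1, x2, x3 ≥ 0.
The optimal basis is {ethanol}; raffinate, isomerate drop out. There the octane-barrels constraint is tight.
Optimal quantities: ethanol = 2.2877 barrels.
Cost = 58.33·2.2877 = 133.4415.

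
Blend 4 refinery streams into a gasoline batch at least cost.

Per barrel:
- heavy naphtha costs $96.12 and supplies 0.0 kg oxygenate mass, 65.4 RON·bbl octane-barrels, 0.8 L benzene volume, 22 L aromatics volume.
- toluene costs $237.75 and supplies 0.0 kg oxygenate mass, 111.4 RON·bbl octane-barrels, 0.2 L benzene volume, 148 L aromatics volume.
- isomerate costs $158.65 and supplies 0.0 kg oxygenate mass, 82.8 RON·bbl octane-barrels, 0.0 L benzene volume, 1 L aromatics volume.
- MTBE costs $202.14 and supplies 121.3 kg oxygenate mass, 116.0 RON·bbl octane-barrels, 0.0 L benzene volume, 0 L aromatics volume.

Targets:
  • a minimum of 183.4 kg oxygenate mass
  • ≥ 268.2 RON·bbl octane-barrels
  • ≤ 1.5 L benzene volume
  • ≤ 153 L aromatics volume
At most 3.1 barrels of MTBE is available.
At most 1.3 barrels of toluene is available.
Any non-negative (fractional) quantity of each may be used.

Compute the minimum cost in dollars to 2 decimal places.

Set it up as a linear program. Let x1 = barrels of heavy naphtha, x2 = barrels of toluene, x3 = barrels of isomerate, x4 = barrels of MTBE.
Minimize 96.12x1 + 237.75x2 + 158.65x3 + 202.14x4 s.t.:
  121.3x4 ≥ 183.4   (oxygenate mass)
  65.4x1 + 111.4x2 + 82.8x3 + 116x4 ≥ 268.2   (octane-barrels)
  0.8x1 + 0.2x2 ≤ 1.5   (benzene volume)
  22x1 + 148x2 + 1x3 ≤ 153   (aromatics volume)
  x4 ≤ 3.1
  x2 ≤ 1.3
  x1, x2, x3, x4 ≥ 0.
At the optimum only heavy naphtha, MTBE are positive (toluene, isomerate = 0). Binding constraints: oxygenate mass and octane-barrels.
So heavy naphtha = 1.41916 barrels, MTBE = 1.51195 barrels.
Cost = 96.12·1.41916 + 202.14·1.51195 = 442.0352.

$442.04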